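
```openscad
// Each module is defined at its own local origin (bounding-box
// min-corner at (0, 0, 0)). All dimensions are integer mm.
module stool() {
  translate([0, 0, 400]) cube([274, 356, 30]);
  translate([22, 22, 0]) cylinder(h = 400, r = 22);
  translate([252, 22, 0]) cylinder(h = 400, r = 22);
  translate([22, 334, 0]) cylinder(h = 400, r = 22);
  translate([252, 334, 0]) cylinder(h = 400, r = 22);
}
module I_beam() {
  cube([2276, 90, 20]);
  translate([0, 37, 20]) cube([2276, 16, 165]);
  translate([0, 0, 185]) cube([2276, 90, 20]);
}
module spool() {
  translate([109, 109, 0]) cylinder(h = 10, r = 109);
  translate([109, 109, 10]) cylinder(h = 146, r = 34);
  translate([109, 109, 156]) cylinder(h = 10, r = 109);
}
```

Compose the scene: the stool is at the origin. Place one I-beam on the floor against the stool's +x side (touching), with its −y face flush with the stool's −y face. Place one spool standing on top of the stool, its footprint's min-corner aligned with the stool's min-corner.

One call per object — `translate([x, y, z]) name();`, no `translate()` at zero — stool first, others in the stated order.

stool();
translate([274, 0, 0]) I_beam();
translate([0, 0, 430]) spool();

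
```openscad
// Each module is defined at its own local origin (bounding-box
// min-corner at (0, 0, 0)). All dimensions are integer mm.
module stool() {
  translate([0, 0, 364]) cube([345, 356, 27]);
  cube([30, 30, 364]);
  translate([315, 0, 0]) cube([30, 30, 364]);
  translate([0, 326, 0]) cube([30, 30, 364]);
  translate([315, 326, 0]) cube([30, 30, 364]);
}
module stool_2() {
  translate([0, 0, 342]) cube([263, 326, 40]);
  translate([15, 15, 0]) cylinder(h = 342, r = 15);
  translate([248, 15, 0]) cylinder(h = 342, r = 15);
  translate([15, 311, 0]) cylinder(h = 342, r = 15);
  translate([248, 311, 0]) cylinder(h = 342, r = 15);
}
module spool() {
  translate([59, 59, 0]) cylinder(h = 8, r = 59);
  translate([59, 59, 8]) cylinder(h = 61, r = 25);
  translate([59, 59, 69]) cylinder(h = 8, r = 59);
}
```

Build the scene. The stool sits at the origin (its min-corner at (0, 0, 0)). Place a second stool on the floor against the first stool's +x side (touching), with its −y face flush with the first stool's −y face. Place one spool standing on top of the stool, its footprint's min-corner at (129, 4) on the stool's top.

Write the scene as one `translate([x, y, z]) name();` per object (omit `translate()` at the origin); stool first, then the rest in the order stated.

stool();
translate([345, 0, 0]) stool_2();
translate([129, 4, 391]) spool();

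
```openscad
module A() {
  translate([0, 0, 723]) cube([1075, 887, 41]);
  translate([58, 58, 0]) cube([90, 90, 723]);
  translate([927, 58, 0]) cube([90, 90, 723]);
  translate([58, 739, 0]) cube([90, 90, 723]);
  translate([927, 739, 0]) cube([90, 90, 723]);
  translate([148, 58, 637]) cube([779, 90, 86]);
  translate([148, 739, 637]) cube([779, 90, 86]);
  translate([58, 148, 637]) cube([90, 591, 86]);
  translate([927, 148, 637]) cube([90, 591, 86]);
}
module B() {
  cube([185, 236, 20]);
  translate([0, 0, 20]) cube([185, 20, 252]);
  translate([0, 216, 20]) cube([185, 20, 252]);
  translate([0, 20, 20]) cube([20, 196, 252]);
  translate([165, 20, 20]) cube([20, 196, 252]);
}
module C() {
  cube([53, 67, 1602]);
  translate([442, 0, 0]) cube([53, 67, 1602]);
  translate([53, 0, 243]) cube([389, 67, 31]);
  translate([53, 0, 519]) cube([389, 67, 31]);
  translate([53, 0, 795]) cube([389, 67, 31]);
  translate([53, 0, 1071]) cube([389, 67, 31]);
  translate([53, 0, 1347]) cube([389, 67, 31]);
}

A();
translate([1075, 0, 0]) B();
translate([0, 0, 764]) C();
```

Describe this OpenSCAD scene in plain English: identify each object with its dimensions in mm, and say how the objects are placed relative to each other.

A is a rectangular dining table. The top is 1075×887×41 mm with its upper surface at z = 764 mm. It stands on four 90×90 mm square legs, each inset 58 mm from the nearest pair of top edges, running from the floor to the underside of the top. Four apron rails, 90 mm thick and 86 mm tall, run between adjacent legs with their top edges flush with the underside of the top and their outer faces flush with the legs' outer faces.

B is an open-topped rectangular box: outside dimensions 185×236×272 mm, with a uniform wall and base thickness of 20 mm. The base is a full 185×236 slab on the floor; four walls sit on top of the base. The front and back walls (the −y and +y sides) span the full width; the two side walls fit between them.

C is a wooden ladder with two side rails of 53×67 mm section and 1602 mm height, set 495 mm apart overall. Between them run 5 rectangular rungs (67 mm deep, 31 mm thick), front faces flush with the rails' −y face. The bottom of the first rung is 243 mm above the floor and each subsequent rung is 276 mm higher than the one below.

The open box is against the table's +x side, with their −y faces flush. The ladder is on top of the table.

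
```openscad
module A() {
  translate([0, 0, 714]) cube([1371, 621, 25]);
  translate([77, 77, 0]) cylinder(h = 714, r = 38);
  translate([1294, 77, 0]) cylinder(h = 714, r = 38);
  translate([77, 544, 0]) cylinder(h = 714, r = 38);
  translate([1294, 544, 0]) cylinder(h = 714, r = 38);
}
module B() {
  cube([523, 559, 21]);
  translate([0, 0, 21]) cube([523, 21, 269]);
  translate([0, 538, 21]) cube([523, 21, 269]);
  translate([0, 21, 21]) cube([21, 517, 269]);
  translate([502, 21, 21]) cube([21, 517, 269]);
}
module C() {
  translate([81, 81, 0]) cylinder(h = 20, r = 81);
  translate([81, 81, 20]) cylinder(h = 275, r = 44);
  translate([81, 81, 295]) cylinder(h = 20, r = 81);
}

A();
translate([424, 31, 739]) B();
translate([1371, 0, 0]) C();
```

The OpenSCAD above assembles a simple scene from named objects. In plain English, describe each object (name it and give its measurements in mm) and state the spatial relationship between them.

A is a rectangular dining table. The top is 1371×621×25 mm with its upper surface at z = 739 mm. It stands on four round legs of 76 mm diameter, each leg's bounding box inset 39 mm from the nearest pair of top edges, running from the floor to the underside of the top.

B is an open-topped rectangular box: outside dimensions 523×559×290 mm, with a uniform wall and base thickness of 21 mm. The base is a full 523×559 slab on the floor; four walls sit on top of the base. The front and back walls (the −y and +y sides) span the full width; the two side walls fit between them.

C is a spool: two coaxial disc flanges of radius 81 mm and thickness 20 mm, joined by a core cylinder of radius 44 mm and height 275 mm. The lower flange rests on z = 0 and the three cylinders share a vertical axis.

The open box is on top of the table, centred. The spool is against the table's +x side, with their −y faces flush.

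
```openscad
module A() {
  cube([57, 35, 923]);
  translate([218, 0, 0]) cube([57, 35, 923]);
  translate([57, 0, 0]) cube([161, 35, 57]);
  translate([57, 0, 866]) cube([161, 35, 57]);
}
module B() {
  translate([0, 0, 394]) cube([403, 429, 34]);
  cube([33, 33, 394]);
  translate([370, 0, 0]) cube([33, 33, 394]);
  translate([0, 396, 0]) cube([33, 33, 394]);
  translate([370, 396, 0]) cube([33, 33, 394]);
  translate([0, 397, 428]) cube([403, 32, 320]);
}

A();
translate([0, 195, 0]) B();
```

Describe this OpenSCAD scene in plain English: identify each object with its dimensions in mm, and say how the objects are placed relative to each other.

A is a rectangular picture frame lying in the x–z plane (depth along y). The opening is 161 mm wide (x) by 809 mm tall (z), surrounded by a border 57 mm wide on all four sides. The frame is 35 mm deep and is made of two full-height vertical stiles with two horizontal rails fitted between them.

B is a chair: 403×429 mm seat, 34 mm thick, top at z = 428 mm, on four 33 mm square corner legs flush with the seat edges. A 32 mm thick backrest slab spans the full seat width, extending 320 mm above the seat top, its back face flush with the seat's +y edge.

The chair is on the floor beside the picture frame on its +y side.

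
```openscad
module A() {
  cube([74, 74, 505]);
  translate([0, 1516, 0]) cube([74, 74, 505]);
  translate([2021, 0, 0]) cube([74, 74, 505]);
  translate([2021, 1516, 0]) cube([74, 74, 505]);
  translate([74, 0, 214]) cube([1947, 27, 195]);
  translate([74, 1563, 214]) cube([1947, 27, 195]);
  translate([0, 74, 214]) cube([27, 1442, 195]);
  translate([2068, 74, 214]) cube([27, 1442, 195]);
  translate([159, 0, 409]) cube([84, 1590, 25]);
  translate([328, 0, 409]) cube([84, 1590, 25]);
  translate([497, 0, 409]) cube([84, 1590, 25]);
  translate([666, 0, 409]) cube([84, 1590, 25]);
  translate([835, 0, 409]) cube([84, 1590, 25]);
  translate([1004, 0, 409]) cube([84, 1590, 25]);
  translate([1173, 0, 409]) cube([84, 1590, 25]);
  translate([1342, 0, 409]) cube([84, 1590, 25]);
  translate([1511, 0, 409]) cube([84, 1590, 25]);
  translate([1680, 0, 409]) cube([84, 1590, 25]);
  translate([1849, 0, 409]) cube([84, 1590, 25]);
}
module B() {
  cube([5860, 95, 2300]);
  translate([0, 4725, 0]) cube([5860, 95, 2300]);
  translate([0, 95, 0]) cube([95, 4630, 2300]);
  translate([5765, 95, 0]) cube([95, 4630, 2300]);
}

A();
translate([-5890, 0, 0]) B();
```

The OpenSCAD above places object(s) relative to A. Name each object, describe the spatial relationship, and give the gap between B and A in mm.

A is a bed frame. B is a house frame. The house frame is on the floor beside the bed frame on its −x side. The gap between the house frame and the bed frame is 30 mm.

The house frame's nearest face is 30 mm from the bed frame's −x face.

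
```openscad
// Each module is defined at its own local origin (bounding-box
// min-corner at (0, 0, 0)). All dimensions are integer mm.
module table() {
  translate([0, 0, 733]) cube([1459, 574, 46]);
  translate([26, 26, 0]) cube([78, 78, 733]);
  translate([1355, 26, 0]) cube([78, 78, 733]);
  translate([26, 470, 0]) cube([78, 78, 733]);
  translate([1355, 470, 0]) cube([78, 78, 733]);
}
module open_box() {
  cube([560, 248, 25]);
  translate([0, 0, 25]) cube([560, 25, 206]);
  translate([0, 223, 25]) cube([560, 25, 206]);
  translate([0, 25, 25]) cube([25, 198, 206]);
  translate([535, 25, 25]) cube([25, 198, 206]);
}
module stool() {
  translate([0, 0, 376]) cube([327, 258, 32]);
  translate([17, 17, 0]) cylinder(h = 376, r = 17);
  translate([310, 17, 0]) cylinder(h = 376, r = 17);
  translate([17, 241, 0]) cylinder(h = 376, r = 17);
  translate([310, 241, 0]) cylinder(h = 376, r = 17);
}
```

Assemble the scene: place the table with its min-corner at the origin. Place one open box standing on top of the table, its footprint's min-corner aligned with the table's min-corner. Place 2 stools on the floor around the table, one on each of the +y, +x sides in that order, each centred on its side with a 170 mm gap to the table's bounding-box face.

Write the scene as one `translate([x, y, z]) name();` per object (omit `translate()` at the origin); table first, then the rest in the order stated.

table();
translate([0, 0, 779]) open_box();
translate([566, 744, 0]) stool();
translate([1629, 158, 0]) stool();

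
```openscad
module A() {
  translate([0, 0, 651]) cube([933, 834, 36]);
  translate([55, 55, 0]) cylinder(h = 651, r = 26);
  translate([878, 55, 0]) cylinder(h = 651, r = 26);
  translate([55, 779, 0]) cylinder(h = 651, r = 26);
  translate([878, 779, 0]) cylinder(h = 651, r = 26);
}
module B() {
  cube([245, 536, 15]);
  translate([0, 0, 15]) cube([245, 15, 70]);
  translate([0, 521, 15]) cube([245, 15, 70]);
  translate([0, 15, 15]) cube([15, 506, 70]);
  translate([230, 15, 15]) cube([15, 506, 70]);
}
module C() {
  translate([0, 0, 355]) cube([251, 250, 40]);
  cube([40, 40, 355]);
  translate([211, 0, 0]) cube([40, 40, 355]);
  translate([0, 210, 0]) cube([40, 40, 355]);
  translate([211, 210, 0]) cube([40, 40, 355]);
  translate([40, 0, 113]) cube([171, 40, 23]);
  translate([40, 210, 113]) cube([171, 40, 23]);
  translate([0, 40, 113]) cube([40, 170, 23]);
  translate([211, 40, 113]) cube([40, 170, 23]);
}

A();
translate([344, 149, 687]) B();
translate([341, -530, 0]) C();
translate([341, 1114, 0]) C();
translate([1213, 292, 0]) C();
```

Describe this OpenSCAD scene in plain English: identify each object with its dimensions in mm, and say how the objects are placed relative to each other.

A is a rectangular dining table. The top is 933×834×36 mm with its upper surface at z = 687 mm. It stands on four round legs of 52 mm diameter, each leg's bounding box inset 29 mm from the nearest pair of top edges, running from the floor to the underside of the top.

B is an open-topped rectangular box: outside dimensions 245×536×85 mm, with a uniform wall and base thickness of 15 mm. The base is a full 245×536 slab on the floor; four walls sit on top of the base. The front and back walls (the −y and +y sides) span the full width; the two side walls fit between them.

C is a simple wooden stool: a rectangular seat 251 mm (x) by 250 mm (y), 40 mm thick, top face at z = 395 mm, on four square legs, each 40×40 mm in cross-section. The legs rest on z = 0, each flush with a corner of the seat. Four stretchers, 40 mm wide and 23 mm tall, connect adjacent legs with their undersides at z = 113 mm, each running between the inner faces of the legs it joins and aligned with the legs' outer faces on the other axis.

The open box is on top of the table, centred. Three stools sit around the table at the −y, +y, +x sides.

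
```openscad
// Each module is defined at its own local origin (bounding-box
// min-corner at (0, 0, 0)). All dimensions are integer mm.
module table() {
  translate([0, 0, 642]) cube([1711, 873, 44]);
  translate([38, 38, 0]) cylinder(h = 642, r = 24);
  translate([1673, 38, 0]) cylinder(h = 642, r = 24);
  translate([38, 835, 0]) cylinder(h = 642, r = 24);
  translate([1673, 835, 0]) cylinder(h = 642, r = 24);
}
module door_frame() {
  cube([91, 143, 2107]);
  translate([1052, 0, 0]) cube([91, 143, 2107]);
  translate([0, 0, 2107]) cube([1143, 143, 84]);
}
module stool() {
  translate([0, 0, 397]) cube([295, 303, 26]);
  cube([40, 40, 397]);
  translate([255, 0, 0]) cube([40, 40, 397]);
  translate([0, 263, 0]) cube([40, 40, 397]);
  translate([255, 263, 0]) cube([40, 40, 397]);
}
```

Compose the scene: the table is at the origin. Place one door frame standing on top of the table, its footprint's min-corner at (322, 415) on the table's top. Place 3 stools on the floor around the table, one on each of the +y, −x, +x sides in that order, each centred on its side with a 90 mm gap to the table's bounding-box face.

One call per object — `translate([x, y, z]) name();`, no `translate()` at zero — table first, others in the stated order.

table();
translate([322, 415, 686]) door_frame();
translate([708, 963, 0]) stool();
translate([-385, 285, 0]) stool();
translate([1801, 285, 0]) stool();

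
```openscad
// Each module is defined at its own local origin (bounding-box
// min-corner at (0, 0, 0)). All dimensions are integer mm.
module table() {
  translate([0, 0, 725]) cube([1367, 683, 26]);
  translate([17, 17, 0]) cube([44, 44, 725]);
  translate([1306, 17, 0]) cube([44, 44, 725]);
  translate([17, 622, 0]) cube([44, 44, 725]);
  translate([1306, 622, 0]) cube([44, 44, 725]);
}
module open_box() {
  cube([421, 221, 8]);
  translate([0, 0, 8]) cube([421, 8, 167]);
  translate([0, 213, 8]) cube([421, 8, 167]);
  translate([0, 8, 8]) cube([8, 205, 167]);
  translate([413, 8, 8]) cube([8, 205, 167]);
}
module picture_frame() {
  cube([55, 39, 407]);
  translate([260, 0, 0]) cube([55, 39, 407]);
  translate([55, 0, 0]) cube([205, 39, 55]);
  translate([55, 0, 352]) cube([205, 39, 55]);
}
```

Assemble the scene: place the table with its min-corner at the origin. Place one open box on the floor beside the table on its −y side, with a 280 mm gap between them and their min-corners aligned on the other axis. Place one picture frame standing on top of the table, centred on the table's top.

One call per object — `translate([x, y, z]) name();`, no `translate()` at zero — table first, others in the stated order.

table();
translate([0, -501, 0]) open_box();
translate([526, 322, 751]) picture_frame();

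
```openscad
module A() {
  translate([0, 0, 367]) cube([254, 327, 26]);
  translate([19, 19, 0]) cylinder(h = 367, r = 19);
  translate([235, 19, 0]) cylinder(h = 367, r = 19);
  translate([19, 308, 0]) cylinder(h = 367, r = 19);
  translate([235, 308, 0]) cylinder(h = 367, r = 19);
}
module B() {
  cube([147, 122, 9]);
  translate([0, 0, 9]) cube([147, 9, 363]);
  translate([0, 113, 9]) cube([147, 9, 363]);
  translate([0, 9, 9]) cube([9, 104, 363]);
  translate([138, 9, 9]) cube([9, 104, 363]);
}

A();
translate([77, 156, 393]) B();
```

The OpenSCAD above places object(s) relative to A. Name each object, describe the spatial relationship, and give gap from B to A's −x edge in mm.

The open box's min-x is at 77; the stool's min-x is 0; gap = 77 mm.

A is a stool. B is an open box. The open box is on top of the stool. The gap from the open box to the stool's −x edge is 77 mm.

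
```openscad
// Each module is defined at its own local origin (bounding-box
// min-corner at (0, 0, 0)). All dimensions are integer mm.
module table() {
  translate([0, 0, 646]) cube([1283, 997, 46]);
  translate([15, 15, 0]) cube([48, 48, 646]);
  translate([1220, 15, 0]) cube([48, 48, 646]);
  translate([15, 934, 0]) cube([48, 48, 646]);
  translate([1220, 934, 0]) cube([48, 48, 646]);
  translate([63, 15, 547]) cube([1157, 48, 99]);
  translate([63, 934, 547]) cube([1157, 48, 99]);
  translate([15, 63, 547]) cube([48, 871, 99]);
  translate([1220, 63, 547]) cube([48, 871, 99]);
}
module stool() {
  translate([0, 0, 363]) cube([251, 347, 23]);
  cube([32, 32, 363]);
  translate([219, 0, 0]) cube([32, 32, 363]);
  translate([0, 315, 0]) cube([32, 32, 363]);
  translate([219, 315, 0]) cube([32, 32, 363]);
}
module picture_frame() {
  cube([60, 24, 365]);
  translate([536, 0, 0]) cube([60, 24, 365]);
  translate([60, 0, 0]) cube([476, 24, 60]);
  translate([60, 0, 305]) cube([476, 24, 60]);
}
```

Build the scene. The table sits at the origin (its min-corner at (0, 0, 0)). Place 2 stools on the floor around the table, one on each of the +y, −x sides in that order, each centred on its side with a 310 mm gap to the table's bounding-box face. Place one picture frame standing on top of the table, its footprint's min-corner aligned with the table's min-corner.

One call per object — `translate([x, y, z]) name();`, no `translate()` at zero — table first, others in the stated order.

table();
translate([516, 1307, 0]) stool();
translate([-561, 325, 0]) stool();
translate([0, 0, 692]) picture_frame();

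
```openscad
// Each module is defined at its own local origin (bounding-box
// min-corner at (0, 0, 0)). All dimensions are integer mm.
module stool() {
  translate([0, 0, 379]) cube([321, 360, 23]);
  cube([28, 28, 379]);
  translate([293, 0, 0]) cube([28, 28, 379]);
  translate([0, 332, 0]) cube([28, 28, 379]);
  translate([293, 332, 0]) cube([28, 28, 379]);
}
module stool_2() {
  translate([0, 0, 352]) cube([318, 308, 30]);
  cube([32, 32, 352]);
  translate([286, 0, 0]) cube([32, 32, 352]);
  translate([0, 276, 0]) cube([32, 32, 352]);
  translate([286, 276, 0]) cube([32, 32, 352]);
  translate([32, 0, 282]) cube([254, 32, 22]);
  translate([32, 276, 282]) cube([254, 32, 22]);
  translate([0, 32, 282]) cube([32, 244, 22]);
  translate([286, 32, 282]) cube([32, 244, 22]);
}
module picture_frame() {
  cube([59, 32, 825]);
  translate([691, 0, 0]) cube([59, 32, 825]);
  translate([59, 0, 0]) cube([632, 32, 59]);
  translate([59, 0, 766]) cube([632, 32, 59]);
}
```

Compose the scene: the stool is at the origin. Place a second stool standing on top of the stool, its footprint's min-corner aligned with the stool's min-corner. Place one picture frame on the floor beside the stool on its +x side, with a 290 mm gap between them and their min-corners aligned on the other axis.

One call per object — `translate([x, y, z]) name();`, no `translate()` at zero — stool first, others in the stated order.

stool();
translate([0, 0, 402]) stool_2();
translate([611, 0, 0]) picture_frame();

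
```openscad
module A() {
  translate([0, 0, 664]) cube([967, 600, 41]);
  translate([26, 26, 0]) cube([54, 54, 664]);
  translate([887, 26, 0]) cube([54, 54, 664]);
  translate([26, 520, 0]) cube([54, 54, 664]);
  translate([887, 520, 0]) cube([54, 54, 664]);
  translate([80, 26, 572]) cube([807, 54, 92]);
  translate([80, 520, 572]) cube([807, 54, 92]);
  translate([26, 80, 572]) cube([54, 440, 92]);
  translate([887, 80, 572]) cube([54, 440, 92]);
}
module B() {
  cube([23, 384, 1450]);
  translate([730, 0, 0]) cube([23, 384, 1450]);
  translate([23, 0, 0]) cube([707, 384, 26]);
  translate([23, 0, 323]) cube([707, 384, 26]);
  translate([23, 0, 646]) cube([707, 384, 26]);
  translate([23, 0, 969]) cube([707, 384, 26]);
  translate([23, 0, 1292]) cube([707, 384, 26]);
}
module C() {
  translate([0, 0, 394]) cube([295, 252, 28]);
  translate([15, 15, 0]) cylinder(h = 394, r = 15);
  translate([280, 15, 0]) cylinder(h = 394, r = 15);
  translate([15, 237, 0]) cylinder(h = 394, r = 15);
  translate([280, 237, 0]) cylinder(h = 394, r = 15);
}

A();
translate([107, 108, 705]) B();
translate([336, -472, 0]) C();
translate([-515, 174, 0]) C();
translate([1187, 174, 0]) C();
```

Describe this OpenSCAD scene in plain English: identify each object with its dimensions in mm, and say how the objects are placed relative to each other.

A is a table: top 967 mm (x) × 600 mm (y), 41 mm thick, upper face at z = 705 mm, on four 54×54 mm square legs, each inset 26 mm from the nearest pair of top edges, running from z = 0 to the bottom of the top. Four apron rails, 54 mm thick and 92 mm tall, run between adjacent legs with their top edges flush with the underside of the top and their outer faces flush with the legs' outer faces.

B is an open bookshelf. Two side panels, each 23 mm thick, 384 mm deep and 1450 mm tall, stand 753 mm apart (outside-to-outside). Between them sit 5 shelves, each 26 mm thick and 384 mm deep, spanning the full gap between the sides. The bottom shelf rests on the floor (its underside at z = 0) and the clear gap between one shelf's top and the next shelf's underside is 297 mm.

C is a four-legged stool. The seat is a 295×252×28 mm slab whose top surface is at z = 422 mm; four round legs, each 30 mm in diameter, run from the floor (z = 0) to the underside of the seat, each leg's axis is inset half a diameter from the nearest pair of seat edges (so the leg's bounding box is flush with the corner).

The bookshelf is on top of the table, centred. Three stools sit around the table at the −y, −x, +x sides.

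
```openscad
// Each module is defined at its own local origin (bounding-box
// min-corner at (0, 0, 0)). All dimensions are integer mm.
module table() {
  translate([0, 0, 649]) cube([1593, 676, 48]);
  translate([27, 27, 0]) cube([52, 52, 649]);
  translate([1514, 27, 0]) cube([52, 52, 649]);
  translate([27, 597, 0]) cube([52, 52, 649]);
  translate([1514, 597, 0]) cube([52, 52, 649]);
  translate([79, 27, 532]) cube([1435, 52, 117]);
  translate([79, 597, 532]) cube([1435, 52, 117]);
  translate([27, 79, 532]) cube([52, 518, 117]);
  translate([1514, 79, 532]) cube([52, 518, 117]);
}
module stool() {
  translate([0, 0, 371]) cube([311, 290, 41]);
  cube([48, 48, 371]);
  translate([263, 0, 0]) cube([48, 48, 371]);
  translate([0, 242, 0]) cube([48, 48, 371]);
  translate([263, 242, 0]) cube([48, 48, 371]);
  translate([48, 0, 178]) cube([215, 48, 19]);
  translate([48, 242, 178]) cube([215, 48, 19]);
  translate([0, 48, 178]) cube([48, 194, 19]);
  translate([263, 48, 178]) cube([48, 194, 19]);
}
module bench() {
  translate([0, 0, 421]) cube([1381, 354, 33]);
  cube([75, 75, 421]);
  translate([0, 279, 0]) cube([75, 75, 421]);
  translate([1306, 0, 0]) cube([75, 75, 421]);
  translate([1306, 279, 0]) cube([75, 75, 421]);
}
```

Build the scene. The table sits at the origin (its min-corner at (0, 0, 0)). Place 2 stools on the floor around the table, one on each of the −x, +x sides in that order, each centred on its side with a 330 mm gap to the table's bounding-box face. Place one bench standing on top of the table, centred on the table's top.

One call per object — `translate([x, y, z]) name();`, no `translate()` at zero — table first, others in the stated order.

table();
translate([-641, 193, 0]) stool();
translate([1923, 193, 0]) stool();
translate([106, 161, 697]) bench();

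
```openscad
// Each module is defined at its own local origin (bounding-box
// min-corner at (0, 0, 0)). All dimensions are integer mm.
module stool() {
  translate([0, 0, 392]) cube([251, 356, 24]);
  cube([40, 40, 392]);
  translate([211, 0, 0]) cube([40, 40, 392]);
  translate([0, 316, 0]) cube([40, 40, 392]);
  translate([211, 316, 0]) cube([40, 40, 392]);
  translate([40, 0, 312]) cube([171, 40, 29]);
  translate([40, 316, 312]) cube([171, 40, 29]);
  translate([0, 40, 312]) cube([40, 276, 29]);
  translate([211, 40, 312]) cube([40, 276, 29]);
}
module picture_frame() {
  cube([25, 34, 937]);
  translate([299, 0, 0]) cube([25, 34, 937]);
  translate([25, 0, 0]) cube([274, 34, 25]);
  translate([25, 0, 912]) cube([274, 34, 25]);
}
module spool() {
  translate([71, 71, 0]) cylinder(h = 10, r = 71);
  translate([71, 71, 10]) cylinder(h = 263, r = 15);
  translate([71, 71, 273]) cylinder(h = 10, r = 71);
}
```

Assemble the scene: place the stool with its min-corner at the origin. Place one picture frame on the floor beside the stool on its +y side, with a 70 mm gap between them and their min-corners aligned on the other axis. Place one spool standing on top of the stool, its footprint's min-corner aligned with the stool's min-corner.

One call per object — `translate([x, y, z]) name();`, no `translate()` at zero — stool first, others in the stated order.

stool();
translate([0, 426, 0]) picture_frame();
translate([0, 0, 416]) spool();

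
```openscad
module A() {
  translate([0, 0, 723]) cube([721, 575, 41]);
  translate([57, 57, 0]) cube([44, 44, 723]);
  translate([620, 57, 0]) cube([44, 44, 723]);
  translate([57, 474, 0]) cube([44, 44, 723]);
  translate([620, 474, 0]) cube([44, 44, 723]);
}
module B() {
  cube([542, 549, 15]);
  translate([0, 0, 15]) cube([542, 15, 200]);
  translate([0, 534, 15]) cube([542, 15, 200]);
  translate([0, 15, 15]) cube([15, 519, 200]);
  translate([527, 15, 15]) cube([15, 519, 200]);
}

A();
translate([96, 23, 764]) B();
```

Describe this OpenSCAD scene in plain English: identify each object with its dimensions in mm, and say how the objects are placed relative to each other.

A is a table with a 721×575 mm rectangular top, 41 mm thick, top surface at z = 764 mm, supported by four 44×44 mm square legs, each inset 57 mm from the nearest pair of top edges, running from the floor.

B is an open-topped rectangular box: outside dimensions 542×549×215 mm, with a uniform wall and base thickness of 15 mm. The base is a full 542×549 slab on the floor; four walls sit on top of the base. The front and back walls (the −y and +y sides) span the full width; the two side walls fit between them.

The open box is on top of the table.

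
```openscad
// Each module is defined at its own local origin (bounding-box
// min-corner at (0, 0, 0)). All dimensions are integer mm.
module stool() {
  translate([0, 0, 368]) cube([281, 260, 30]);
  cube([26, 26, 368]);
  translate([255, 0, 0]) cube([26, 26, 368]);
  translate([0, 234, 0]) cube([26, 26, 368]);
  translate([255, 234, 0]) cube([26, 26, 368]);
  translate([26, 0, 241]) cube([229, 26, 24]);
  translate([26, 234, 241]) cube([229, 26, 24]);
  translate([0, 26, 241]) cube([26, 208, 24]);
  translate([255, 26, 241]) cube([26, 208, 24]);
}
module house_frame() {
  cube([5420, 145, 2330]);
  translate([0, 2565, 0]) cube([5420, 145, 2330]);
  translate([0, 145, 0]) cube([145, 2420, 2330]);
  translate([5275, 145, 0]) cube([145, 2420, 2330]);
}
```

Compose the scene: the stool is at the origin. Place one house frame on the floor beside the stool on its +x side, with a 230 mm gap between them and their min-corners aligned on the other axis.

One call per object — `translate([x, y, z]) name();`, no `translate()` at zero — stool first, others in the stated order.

stool();
translate([511, 0, 0]) house_frame();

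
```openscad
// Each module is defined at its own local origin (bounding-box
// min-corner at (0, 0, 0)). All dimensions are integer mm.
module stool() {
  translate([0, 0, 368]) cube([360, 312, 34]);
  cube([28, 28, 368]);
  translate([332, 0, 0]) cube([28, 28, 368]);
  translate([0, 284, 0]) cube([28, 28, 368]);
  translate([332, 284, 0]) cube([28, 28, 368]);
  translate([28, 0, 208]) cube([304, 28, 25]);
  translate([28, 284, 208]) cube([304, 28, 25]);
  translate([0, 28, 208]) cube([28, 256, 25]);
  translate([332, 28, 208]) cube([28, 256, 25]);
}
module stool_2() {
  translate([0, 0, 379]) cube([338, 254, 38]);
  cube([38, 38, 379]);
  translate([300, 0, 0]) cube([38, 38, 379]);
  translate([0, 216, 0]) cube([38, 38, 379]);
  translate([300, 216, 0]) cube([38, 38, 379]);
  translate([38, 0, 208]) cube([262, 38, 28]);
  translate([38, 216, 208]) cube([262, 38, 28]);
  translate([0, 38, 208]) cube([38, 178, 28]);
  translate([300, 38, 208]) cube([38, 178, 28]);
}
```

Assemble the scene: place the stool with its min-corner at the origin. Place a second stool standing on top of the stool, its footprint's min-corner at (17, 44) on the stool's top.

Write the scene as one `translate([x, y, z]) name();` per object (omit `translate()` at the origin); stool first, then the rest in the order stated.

stool();
translate([17, 44, 402]) stool_2();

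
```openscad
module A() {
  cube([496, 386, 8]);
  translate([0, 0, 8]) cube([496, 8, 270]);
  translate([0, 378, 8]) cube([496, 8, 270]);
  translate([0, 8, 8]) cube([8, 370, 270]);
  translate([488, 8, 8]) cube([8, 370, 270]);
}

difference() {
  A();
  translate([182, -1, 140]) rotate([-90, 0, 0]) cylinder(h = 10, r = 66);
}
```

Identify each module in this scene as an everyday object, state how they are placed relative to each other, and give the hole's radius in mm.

A is an open box. The open box has a circular hole through its front wall. The hole's radius is 66 mm.

The subtracted cylinder has r = 66 mm.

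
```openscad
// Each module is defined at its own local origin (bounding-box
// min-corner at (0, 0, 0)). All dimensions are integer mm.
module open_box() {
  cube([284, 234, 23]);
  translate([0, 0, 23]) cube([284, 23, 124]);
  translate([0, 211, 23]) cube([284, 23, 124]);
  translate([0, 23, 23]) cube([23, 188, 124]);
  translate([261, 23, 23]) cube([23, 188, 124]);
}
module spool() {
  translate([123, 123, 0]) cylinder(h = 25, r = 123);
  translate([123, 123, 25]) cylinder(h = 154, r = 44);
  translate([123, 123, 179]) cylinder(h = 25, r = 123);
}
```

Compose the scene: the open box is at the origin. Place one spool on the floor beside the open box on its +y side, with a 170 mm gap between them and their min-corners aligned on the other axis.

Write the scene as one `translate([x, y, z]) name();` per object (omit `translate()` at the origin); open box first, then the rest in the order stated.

open_box();
translate([0, 404, 0]) spool();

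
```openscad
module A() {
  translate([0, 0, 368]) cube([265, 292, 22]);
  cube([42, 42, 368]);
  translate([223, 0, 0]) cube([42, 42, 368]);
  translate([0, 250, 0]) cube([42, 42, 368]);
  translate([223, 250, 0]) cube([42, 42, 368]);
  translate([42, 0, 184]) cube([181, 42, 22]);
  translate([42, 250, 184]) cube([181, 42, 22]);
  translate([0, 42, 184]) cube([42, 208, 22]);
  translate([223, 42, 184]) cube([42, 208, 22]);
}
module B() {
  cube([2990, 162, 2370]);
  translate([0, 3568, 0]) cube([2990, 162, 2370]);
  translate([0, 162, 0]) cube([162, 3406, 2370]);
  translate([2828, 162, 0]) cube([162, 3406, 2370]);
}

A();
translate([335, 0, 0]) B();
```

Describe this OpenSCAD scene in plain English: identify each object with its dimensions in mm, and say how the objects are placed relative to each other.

A is a four-legged stool. The seat is a 265×292×22 mm slab whose top surface is at z = 390 mm; four square legs, each 42×42 mm in cross-section, run from the floor (z = 0) to the underside of the seat, each flush with a corner of the seat. Four stretchers, 42 mm wide and 22 mm tall, connect adjacent legs with their undersides at z = 184 mm, each running between the inner faces of the legs it joins and aligned with the legs' outer faces on the other axis.

B is the wall frame of a small rectangular building: four walls, each 2370 mm tall and 162 mm thick, enclosing a footprint 2990 mm (x) by 3730 mm (y) outside-to-outside, with no floor or roof. The front and back walls (the −y and +y sides) span the full width; the two side walls fit between them.

The house frame is on the floor beside the stool on its +x side.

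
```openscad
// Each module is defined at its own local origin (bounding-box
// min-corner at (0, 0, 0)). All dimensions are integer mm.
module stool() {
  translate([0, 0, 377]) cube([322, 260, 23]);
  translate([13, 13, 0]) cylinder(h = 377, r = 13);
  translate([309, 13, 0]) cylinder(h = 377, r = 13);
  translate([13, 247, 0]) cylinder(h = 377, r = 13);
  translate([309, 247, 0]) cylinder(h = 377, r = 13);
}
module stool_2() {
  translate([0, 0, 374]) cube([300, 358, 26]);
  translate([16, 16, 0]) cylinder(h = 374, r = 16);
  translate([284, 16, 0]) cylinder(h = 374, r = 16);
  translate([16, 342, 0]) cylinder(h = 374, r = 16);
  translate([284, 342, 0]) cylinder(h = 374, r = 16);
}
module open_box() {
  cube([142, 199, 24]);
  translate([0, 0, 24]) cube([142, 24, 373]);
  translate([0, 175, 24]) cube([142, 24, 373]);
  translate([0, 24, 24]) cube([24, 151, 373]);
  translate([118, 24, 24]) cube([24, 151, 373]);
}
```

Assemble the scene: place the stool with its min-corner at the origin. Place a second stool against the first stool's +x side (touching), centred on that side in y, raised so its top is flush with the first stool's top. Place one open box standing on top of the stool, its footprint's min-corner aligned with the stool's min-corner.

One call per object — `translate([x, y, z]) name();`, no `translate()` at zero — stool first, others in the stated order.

stool();
translate([322, -49, 0]) stool_2();
translate([0, 0, 400]) open_box();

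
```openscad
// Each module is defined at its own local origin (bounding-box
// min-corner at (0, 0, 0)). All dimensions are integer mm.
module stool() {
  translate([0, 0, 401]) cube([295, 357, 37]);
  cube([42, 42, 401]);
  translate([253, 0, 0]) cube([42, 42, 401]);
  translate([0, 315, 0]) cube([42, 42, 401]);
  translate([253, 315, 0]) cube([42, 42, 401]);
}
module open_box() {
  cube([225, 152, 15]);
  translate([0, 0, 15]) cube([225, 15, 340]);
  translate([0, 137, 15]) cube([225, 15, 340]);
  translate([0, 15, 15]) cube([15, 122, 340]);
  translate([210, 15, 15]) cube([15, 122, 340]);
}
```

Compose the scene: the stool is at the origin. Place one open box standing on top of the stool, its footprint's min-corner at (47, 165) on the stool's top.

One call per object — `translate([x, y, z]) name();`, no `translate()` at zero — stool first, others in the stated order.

stool();
translate([47, 165, 438]) open_box();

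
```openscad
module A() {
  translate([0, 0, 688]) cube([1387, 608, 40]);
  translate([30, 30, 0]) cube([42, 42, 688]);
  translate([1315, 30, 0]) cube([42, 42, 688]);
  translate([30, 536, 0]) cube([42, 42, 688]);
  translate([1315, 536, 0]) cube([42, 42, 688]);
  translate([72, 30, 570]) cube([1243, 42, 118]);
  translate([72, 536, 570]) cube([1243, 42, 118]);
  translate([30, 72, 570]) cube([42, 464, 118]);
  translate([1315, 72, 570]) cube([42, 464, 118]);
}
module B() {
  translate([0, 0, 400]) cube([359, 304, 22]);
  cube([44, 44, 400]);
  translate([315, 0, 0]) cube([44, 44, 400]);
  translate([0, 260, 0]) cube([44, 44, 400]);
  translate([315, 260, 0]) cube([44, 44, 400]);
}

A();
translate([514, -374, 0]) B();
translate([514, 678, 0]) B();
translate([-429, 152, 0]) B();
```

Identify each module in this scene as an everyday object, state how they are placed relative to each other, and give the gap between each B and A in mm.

Each stool's nearest face is 70 mm from the table's bounding box.

A is a table. B is a stool. Three stools sit around the table at the −y, +y, −x sides. The gap between each stool and the table is 70 mm.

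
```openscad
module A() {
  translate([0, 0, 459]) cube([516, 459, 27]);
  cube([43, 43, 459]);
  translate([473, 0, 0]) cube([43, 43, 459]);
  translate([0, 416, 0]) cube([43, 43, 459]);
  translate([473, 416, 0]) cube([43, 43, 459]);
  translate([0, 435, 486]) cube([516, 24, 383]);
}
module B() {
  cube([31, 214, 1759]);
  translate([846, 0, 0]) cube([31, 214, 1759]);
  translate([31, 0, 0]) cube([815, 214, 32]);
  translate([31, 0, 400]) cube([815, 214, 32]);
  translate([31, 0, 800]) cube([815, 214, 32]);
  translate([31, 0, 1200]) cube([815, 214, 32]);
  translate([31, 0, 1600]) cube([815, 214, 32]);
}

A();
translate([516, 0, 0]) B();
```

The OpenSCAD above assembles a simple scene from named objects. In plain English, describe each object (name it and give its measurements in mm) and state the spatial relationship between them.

A is a chair. The seat is a 516×459×27 mm slab with its top at z = 486 mm, on four 43×43 mm corner legs (flush with the seat edges, standing on z = 0). A flat backrest 24 mm thick, 383 mm tall, spans the full seat width and rises from the seat top along its +y edge, rear face flush with the rear of the seat.

B is an open bookshelf. Two side panels, each 31 mm thick, 214 mm deep and 1759 mm tall, stand 877 mm apart (outside-to-outside). Between them sit 5 shelves, each 32 mm thick and 214 mm deep, spanning the full gap between the sides. The bottom shelf rests on the floor (its underside at z = 0) and the clear gap between one shelf's top and the next shelf's underside is 368 mm.

The bookshelf is against the chair's +x side, with their −y faces flush.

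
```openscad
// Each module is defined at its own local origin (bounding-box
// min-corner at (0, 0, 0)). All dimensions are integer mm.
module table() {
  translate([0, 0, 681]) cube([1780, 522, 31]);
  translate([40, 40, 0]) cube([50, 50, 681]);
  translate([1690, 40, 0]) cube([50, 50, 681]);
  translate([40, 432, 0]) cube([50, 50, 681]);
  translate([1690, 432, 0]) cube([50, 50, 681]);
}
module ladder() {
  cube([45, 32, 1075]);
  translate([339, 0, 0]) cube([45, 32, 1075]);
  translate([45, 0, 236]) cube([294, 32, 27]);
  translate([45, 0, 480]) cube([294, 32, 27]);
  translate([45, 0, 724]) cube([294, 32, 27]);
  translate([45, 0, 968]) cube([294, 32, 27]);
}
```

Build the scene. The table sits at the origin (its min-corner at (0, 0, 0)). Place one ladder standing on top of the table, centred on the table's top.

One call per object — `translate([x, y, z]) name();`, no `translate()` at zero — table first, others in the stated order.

table();
translate([698, 245, 712]) ladder();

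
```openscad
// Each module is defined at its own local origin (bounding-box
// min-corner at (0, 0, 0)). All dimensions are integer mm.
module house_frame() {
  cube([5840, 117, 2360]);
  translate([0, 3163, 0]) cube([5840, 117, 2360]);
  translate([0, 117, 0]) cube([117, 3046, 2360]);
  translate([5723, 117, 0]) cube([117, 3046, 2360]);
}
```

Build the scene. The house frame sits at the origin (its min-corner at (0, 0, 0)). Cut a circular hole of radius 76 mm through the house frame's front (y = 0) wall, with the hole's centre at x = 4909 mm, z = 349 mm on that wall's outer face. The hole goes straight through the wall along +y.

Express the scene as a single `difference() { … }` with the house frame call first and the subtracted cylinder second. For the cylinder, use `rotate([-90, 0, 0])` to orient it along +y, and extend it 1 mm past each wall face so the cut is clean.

difference() {
  house_frame();
  translate([4909, -1, 349]) rotate([-90, 0, 0]) cylinder(h = 119, r = 76);
}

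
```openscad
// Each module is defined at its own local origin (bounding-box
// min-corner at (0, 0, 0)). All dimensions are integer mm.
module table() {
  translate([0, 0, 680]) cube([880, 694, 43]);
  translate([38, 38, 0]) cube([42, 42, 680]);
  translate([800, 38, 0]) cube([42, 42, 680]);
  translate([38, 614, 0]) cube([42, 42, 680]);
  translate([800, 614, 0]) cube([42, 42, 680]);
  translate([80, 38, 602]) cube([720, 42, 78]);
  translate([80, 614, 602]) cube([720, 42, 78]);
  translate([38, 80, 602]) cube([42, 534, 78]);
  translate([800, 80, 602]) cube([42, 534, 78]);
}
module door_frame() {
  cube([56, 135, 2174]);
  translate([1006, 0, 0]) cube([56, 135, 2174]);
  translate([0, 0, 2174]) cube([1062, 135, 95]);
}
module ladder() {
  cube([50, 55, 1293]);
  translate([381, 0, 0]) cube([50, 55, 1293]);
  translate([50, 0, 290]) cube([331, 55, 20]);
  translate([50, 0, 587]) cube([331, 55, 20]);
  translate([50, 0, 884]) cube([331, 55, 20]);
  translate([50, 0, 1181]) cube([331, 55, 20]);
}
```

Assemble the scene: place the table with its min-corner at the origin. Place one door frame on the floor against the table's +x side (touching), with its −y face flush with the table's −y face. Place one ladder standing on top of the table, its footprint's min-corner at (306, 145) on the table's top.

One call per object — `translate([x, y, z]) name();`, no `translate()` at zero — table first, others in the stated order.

table();
translate([880, 0, 0]) door_frame();
translate([306, 145, 723]) ladder();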